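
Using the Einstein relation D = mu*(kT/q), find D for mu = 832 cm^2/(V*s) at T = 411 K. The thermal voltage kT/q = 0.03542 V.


Step 1: D = mu * (kT/q)
Step 2: D = 832 * 0.03542
Step 3: D = 29.47 cm^2/s

29.47


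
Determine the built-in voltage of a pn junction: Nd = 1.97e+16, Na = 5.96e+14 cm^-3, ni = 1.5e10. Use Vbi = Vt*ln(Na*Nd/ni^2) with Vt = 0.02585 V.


Step 1: Compute Na*Nd/ni^2 = 5.96e+14 * 1.97e+16 / (1.5e10)^2 = 5.2183e+10
Step 2: ln(5.2183e+10) = 24.6780
Step 3: Vbi = 0.02585 * 24.6780 = 0.638 V

0.638


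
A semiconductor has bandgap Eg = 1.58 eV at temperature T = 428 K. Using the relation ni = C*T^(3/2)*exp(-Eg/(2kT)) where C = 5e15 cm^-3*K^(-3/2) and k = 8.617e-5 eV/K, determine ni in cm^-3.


Step 1: Compute kT = 8.617e-5 * 428 = 0.03688076 eV
Step 2: Exponent = -Eg/(2kT) = -1.58/(2*0.03688076) = -21.42038
Step 3: T^(3/2) = 428^1.5 = 8854.53
Step 4: ni = 5e15 * 8854.53 * exp(-21.42038) = 2.20e+10 cm^-3

2.20e+10


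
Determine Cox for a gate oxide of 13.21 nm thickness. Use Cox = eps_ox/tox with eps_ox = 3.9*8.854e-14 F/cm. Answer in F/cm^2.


Step 1: eps_ox = 3.9 * 8.854e-14 = 3.45306e-13 F/cm
Step 2: tox in cm = 13.21 nm * 1e-7 = 1.3210e-06 cm
Step 3: Cox = 3.45306e-13 / 1.3210e-06 = 2.61e-07 F/cm^2

2.61e-07


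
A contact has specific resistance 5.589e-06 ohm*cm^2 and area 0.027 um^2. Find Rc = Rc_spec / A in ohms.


Step 1: Convert area to cm^2: 0.027 um^2 = 2.7000e-10 cm^2
Step 2: Rc = Rc_spec / A = 5.589e-06 / 2.7000e-10
Step 3: Rc = 2.07e+04 ohms

2.07e+04


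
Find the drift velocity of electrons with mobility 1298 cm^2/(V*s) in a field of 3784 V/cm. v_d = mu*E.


Step 1: v_d = mu * E
Step 2: v_d = 1298 * 3784 = 4911632
Step 3: v_d = 4.91e+06 cm/s

4.91e+06


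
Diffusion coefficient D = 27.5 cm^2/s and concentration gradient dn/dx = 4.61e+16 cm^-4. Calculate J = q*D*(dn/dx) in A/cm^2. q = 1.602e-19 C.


Step 1: J = q * D * (dn/dx)
Step 2: J = 1.602e-19 * 27.5 * 4.61e+16
Step 3: J = 2.03e-01 A/cm^2

2.03e-01


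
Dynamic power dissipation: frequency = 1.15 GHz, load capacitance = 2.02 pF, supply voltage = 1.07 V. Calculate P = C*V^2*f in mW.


Step 1: V^2 = 1.07^2 = 1.1449 V^2
Step 2: P = C*V^2*f = 2.02e-12 F * 1.1449 * 1.15e9 Hz
Step 3: P = 2.6596027e-03 W
Step 4: P = 2.66 mW

2.66


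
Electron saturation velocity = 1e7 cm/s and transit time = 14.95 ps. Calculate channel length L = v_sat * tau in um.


Step 1: tau in seconds = 14.95 ps * 1e-12 = 1.4950e-11 s
Step 2: L = v_sat * tau = 1e7 * 1.4950e-11 = 1.4950e-04 cm
Step 3: L in um = 1.4950e-04 * 1e4 = 1.495 um

1.495


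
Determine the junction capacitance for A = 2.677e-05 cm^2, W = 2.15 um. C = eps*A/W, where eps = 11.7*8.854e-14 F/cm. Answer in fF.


Step 1: eps_Si = 11.7 * 8.854e-14 = 1.035918e-12 F/cm
Step 2: W in cm = 2.15 * 1e-4 = 2.15e-04 cm
Step 3: C = 1.035918e-12 * 2.677e-05 / 2.15e-04 = 1.289838e-13 F
Step 4: C = 128.98 fF

128.98


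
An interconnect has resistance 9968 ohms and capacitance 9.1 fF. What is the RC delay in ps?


Step 1: tau = R * C
Step 2: tau = 9968 * 9.1 fF = 9968 * 9.1e-15 F
Step 3: tau = 9.07088e-11 s = 90.7088 ps

90.7088


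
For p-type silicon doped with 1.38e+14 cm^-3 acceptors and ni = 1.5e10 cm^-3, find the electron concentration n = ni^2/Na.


Step 1: Majority hole concentration p ≈ Na = 1.38e+14 cm^-3
Step 2: n = ni^2 / Na = (1.5e10)^2 / 1.38e+14
Step 3: n = 1.63e+06 cm^-3

1.63e+06


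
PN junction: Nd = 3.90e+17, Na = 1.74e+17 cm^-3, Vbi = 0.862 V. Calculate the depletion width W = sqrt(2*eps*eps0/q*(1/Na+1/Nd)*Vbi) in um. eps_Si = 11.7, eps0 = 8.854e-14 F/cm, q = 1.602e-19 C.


Step 1: 1/Na + 1/Nd = 1/1.74e+17 + 1/3.90e+17 = 8.31123e-18
Step 2: 2*eps*eps0/q = 2*11.7*8.854e-14/1.602e-19 = 1.293281e+07
Step 3: W^2 = 1.293281e+07 * 8.31123e-18 * 0.862 = 9.26543e-11
Step 4: W = sqrt(9.26543e-11) = 9.626e-06 cm = 0.09626 um

0.09626


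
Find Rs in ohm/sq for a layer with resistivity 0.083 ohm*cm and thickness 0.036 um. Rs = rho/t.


Step 1: Convert thickness to cm: t = 0.036 um = 3.6000e-06 cm
Step 2: Rs = rho / t = 0.083 / 3.6000e-06
Step 3: Rs = 23055.6 ohm/sq

23055.6


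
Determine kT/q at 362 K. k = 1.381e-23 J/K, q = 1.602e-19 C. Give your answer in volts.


Step 1: kT = 1.381e-23 * 362 = 4.99922e-21 J
Step 2: Vt = kT/q = 4.99922e-21 / 1.602e-19
Step 3: Vt = 0.03121 V

0.03121


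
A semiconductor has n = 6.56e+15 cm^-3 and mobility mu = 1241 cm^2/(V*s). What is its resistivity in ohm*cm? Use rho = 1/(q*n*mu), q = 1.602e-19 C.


Step 1: sigma = q * n * mu = 1.602e-19 * 6.56e+15 * 1241 = 1.30418e+00 S/cm
Step 2: rho = 1 / sigma = 1 / 1.30418e+00 = 0.7668 ohm*cm

0.7668


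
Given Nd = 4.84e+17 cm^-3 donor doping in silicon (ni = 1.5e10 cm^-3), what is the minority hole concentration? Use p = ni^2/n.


Step 1: Since Nd >> ni, n ≈ Nd = 4.84e+17 cm^-3
Step 2: p = ni^2 / n = (1.5e10)^2 / 4.84e+17
Step 3: p = 2.25e20 / 4.84e+17 = 4.65e+02 cm^-3

4.65e+02


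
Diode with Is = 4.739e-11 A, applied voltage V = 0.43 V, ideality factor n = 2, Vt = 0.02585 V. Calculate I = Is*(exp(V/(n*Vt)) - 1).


Step 1: V/(n*Vt) = 0.43/(2*0.02585) = 8.3172
Step 2: exp(8.3172) = 4.0937e+03
Step 3: I = 4.739e-11 * (4.0937e+03 - 1) = 1.94e-07 A

1.94e-07


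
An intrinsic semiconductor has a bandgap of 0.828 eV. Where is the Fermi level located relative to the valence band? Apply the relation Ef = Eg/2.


Step 1: For an intrinsic semiconductor, the Fermi level sits at midgap.
Step 2: Ef = Eg / 2 = 0.828 / 2 = 0.414 eV

0.414


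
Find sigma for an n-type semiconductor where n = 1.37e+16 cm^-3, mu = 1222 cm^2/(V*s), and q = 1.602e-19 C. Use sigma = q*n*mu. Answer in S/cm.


Step 1: sigma = q * n * mu
Step 2: sigma = 1.602e-19 * 1.37e+16 * 1222
Step 3: sigma = 2.682e+00 S/cm

2.682e+00


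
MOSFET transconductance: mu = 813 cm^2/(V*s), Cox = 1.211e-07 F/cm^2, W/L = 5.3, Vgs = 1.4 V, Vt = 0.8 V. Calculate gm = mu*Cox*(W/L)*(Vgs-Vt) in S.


Step 1: Vov = Vgs - Vt = 1.4 - 0.8 = 0.6 V
Step 2: gm = mu * Cox * (W/L) * Vov
Step 3: gm = 813 * 1.211e-07 * 5.3 * 0.6 = 3.13e-04 S

3.13e-04


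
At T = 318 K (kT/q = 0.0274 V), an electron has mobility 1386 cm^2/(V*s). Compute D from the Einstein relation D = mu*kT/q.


Step 1: D = mu * (kT/q)
Step 2: D = 1386 * 0.0274
Step 3: D = 37.98 cm^2/s

37.98


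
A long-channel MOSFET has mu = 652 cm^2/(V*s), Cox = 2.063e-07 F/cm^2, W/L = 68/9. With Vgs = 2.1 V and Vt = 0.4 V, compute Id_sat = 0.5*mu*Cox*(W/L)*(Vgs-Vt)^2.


Step 1: Overdrive voltage Vov = Vgs - Vt = 2.1 - 0.4 = 1.7 V
Step 2: W/L = 68/9 = 7.55556
Step 3: Id = 0.5 * 652 * 2.063e-07 * 7.55556 * 1.7^2
Step 4: Id = 1.47e-03 A

1.47e-03


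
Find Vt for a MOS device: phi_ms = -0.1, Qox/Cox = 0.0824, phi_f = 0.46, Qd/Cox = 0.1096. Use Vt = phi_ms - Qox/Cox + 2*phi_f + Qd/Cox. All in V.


Step 1: Vt = phi_ms - Qox/Cox + 2*phi_f + Qd/Cox
Step 2: Vt = -0.1 - 0.0824 + 2*0.46 + 0.1096
Step 3: Vt = -0.1 - 0.0824 + 0.92 + 0.1096
Step 4: Vt = 0.8472 V

0.8472


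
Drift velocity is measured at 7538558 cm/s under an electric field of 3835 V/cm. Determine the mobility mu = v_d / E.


Step 1: mu = v_d / E
Step 2: mu = 7538558 / 3835
Step 3: mu = 1965.73 cm^2/(V*s)

1965.73


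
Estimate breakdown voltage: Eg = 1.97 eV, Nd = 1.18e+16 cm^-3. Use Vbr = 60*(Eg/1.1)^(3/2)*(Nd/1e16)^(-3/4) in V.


Step 1: Eg/1.1 = 1.97/1.1 = 1.790909
Step 2: (Eg/1.1)^1.5 = 1.790909^1.5 = 2.396681
Step 3: (Nd/1e16)^(-0.75) = (1.18)^(-0.75) = 0.883260
Step 4: Vbr = 60 * 2.396681 * 0.883260 = 127.0 V

127.0


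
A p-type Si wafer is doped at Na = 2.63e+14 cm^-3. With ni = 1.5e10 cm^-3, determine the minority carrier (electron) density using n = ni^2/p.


Step 1: Majority hole concentration p ≈ Na = 2.63e+14 cm^-3
Step 2: n = ni^2 / Na = (1.5e10)^2 / 2.63e+14
Step 3: n = 8.56e+05 cm^-3

8.56e+05


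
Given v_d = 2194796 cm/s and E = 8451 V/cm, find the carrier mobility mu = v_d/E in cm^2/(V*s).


Step 1: mu = v_d / E
Step 2: mu = 2194796 / 8451
Step 3: mu = 259.71 cm^2/(V*s)

259.71


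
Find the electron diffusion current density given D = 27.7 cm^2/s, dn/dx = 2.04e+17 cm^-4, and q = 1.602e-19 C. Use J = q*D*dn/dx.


Step 1: J = q * D * (dn/dx)
Step 2: J = 1.602e-19 * 27.7 * 2.04e+17
Step 3: J = 9.05e-01 A/cm^2

9.05e-01


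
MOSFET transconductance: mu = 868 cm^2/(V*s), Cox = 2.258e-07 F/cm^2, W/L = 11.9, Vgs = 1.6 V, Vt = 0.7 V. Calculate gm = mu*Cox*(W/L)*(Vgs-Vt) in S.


Step 1: Vov = Vgs - Vt = 1.6 - 0.7 = 0.9 V
Step 2: gm = mu * Cox * (W/L) * Vov
Step 3: gm = 868 * 2.258e-07 * 11.9 * 0.9 = 2.10e-03 S

2.10e-03


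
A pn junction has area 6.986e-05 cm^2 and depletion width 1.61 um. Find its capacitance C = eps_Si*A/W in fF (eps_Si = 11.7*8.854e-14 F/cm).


Step 1: eps_Si = 11.7 * 8.854e-14 = 1.035918e-12 F/cm
Step 2: W in cm = 1.61 * 1e-4 = 1.61e-04 cm
Step 3: C = 1.035918e-12 * 6.986e-05 / 1.61e-04 = 4.494983e-13 F
Step 4: C = 449.5 fF

449.5


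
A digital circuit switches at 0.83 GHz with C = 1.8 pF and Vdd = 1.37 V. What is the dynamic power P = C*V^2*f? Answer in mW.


Step 1: V^2 = 1.37^2 = 1.8769 V^2
Step 2: P = C*V^2*f = 1.8e-12 F * 1.8769 * 0.83e9 Hz
Step 3: P = 2.8040886e-03 W
Step 4: P = 2.804 mW

2.804


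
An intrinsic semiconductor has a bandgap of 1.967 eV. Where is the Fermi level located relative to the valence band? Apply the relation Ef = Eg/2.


Step 1: For an intrinsic semiconductor, the Fermi level sits at midgap.
Step 2: Ef = Eg / 2 = 1.967 / 2 = 0.9835 eV

0.9835


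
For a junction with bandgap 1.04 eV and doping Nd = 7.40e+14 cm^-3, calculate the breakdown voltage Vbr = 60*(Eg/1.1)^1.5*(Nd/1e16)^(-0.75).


Step 1: Eg/1.1 = 1.04/1.1 = 0.945455
Step 2: (Eg/1.1)^1.5 = 0.945455^1.5 = 0.919309
Step 3: (Nd/1e16)^(-0.75) = (0.074)^(-0.75) = 7.048167
Step 4: Vbr = 60 * 0.919309 * 7.048167 = 388.8 V

388.8


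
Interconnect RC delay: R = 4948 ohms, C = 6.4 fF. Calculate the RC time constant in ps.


Step 1: tau = R * C
Step 2: tau = 4948 * 6.4 fF = 4948 * 6.4e-15 F
Step 3: tau = 3.16672e-11 s = 31.6672 ps

31.6672


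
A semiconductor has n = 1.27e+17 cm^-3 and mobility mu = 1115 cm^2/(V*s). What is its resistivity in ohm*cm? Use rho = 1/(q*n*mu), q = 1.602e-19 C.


Step 1: sigma = q * n * mu = 1.602e-19 * 1.27e+17 * 1115 = 2.26851e+01 S/cm
Step 2: rho = 1 / sigma = 1 / 2.26851e+01 = 0.04408 ohm*cm

0.04408


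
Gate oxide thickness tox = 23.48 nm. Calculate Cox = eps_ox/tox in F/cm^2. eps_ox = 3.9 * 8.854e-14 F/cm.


Step 1: eps_ox = 3.9 * 8.854e-14 = 3.45306e-13 F/cm
Step 2: tox in cm = 23.48 nm * 1e-7 = 2.3480e-06 cm
Step 3: Cox = 3.45306e-13 / 2.3480e-06 = 1.47e-07 F/cm^2

1.47e-07


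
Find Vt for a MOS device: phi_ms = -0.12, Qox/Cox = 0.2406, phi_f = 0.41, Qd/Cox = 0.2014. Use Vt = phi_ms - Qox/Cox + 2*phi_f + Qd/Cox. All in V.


Step 1: Vt = phi_ms - Qox/Cox + 2*phi_f + Qd/Cox
Step 2: Vt = -0.12 - 0.2406 + 2*0.41 + 0.2014
Step 3: Vt = -0.12 - 0.2406 + 0.82 + 0.2014
Step 4: Vt = 0.6608 V

0.6608


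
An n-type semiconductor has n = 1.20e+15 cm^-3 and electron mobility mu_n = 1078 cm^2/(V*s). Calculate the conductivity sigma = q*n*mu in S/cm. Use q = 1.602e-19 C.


Step 1: sigma = q * n * mu
Step 2: sigma = 1.602e-19 * 1.20e+15 * 1078
Step 3: sigma = 2.072e-01 S/cm

2.072e-01


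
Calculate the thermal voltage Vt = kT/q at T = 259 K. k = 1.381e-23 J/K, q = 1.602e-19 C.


Step 1: kT = 1.381e-23 * 259 = 3.57679e-21 J
Step 2: Vt = kT/q = 3.57679e-21 / 1.602e-19
Step 3: Vt = 0.02233 V

0.02233


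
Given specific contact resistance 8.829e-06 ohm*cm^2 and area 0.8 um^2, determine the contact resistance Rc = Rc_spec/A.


Step 1: Convert area to cm^2: 0.8 um^2 = 8.0000e-09 cm^2
Step 2: Rc = Rc_spec / A = 8.829e-06 / 8.0000e-09
Step 3: Rc = 1.10e+03 ohms

1.10e+03


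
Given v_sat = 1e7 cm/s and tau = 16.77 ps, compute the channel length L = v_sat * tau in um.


Step 1: tau in seconds = 16.77 ps * 1e-12 = 1.6770e-11 s
Step 2: L = v_sat * tau = 1e7 * 1.6770e-11 = 1.6770e-04 cm
Step 3: L in um = 1.6770e-04 * 1e4 = 1.677 um

1.677


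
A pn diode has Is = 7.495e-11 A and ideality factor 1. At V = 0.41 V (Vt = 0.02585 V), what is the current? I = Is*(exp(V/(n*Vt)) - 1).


Step 1: V/(n*Vt) = 0.41/(1*0.02585) = 15.8607
Step 2: exp(15.8607) = 7.7306e+06
Step 3: I = 7.495e-11 * (7.7306e+06 - 1) = 5.79e-04 A

5.79e-04


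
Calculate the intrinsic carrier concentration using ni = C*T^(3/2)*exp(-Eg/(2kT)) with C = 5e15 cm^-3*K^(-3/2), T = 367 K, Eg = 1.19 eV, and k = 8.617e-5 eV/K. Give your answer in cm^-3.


Step 1: Compute kT = 8.617e-5 * 367 = 0.03162439 eV
Step 2: Exponent = -Eg/(2kT) = -1.19/(2*0.03162439) = -18.81459
Step 3: T^(3/2) = 367^1.5 = 7030.71
Step 4: ni = 5e15 * 7030.71 * exp(-18.81459) = 2.37e+11 cm^-3

2.37e+11


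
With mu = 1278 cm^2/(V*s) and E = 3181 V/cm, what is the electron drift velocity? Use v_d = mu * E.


Step 1: v_d = mu * E
Step 2: v_d = 1278 * 3181 = 4065318
Step 3: v_d = 4.07e+06 cm/s

4.07e+06


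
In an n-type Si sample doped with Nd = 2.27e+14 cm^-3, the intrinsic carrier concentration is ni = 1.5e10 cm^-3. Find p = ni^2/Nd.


Step 1: Since Nd >> ni, n ≈ Nd = 2.27e+14 cm^-3
Step 2: p = ni^2 / n = (1.5e10)^2 / 2.27e+14
Step 3: p = 2.25e20 / 2.27e+14 = 9.91e+05 cm^-3

9.91e+05


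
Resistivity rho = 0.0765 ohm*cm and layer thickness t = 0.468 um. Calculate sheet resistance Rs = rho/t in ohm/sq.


Step 1: Convert thickness to cm: t = 0.468 um = 4.6800e-05 cm
Step 2: Rs = rho / t = 0.0765 / 4.6800e-05
Step 3: Rs = 1634.6 ohm/sq

1634.6


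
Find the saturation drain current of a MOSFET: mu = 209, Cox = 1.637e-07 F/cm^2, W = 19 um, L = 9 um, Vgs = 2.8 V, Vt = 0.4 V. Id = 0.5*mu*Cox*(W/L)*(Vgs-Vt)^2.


Step 1: Overdrive voltage Vov = Vgs - Vt = 2.8 - 0.4 = 2.4 V
Step 2: W/L = 19/9 = 2.11111
Step 3: Id = 0.5 * 209 * 1.637e-07 * 2.11111 * 2.4^2
Step 4: Id = 2.08e-04 A

2.08e-04


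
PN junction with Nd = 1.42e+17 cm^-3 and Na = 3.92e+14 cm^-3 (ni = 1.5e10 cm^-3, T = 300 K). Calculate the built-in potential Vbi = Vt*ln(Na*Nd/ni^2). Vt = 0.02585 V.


Step 1: Compute Na*Nd/ni^2 = 3.92e+14 * 1.42e+17 / (1.5e10)^2 = 2.4740e+11
Step 2: ln(2.4740e+11) = 26.2343
Step 3: Vbi = 0.02585 * 26.2343 = 0.678 V

0.678


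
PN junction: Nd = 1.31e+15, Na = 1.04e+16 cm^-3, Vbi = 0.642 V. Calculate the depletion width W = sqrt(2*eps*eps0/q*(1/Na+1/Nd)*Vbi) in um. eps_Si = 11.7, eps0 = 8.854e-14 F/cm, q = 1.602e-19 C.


Step 1: 1/Na + 1/Nd = 1/1.04e+16 + 1/1.31e+15 = 8.59513e-16
Step 2: 2*eps*eps0/q = 2*11.7*8.854e-14/1.602e-19 = 1.293281e+07
Step 3: W^2 = 1.293281e+07 * 8.59513e-16 * 0.642 = 7.13642e-09
Step 4: W = sqrt(7.13642e-09) = 8.448e-05 cm = 0.8448 um

0.8448


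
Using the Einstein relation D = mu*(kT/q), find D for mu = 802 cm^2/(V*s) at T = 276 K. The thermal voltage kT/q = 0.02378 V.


Step 1: D = mu * (kT/q)
Step 2: D = 802 * 0.02378
Step 3: D = 19.07 cm^2/s

19.07


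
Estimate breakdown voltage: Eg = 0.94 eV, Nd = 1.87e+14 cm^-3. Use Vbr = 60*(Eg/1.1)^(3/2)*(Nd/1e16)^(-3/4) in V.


Step 1: Eg/1.1 = 0.94/1.1 = 0.854545
Step 2: (Eg/1.1)^1.5 = 0.854545^1.5 = 0.789955
Step 3: (Nd/1e16)^(-0.75) = (0.0187)^(-0.75) = 19.775105
Step 4: Vbr = 60 * 0.789955 * 19.775105 = 937.3 V

937.3


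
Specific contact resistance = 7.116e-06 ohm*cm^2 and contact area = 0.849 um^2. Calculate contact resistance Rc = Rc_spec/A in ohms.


Step 1: Convert area to cm^2: 0.849 um^2 = 8.4900e-09 cm^2
Step 2: Rc = Rc_spec / A = 7.116e-06 / 8.4900e-09
Step 3: Rc = 8.38e+02 ohms

8.38e+02


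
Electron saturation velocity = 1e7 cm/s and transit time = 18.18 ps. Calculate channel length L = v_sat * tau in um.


Step 1: tau in seconds = 18.18 ps * 1e-12 = 1.8180e-11 s
Step 2: L = v_sat * tau = 1e7 * 1.8180e-11 = 1.8180e-04 cm
Step 3: L in um = 1.8180e-04 * 1e4 = 1.818 um

1.818


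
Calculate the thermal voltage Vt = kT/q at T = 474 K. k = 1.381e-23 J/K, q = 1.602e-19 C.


Step 1: kT = 1.381e-23 * 474 = 6.54594e-21 J
Step 2: Vt = kT/q = 6.54594e-21 / 1.602e-19
Step 3: Vt = 0.04086 V

0.04086


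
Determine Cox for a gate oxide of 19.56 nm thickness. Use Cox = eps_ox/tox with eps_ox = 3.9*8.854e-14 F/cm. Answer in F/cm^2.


Step 1: eps_ox = 3.9 * 8.854e-14 = 3.45306e-13 F/cm
Step 2: tox in cm = 19.56 nm * 1e-7 = 1.9560e-06 cm
Step 3: Cox = 3.45306e-13 / 1.9560e-06 = 1.77e-07 F/cm^2

1.77e-07


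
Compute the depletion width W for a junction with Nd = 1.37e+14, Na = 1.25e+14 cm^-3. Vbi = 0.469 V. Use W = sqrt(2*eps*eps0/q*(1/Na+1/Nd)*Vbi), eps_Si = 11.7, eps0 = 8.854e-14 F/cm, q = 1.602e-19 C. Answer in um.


Step 1: 1/Na + 1/Nd = 1/1.25e+14 + 1/1.37e+14 = 1.52993e-14
Step 2: 2*eps*eps0/q = 2*11.7*8.854e-14/1.602e-19 = 1.293281e+07
Step 3: W^2 = 1.293281e+07 * 1.52993e-14 * 0.469 = 9.27977e-08
Step 4: W = sqrt(9.27977e-08) = 3.046e-04 cm = 3.046 um

3.046


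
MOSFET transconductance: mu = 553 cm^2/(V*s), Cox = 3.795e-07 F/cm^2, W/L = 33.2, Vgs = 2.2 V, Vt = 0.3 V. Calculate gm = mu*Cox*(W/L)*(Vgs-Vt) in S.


Step 1: Vov = Vgs - Vt = 2.2 - 0.3 = 1.9 V
Step 2: gm = mu * Cox * (W/L) * Vov
Step 3: gm = 553 * 3.795e-07 * 33.2 * 1.9 = 1.32e-02 S

1.32e-02


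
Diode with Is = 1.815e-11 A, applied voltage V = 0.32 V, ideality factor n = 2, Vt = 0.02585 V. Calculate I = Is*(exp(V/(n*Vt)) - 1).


Step 1: V/(n*Vt) = 0.32/(2*0.02585) = 6.1896
Step 2: exp(6.1896) = 4.8765e+02
Step 3: I = 1.815e-11 * (4.8765e+02 - 1) = 8.83e-09 A

8.83e-09


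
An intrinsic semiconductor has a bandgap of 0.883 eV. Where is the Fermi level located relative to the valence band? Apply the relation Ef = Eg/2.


Step 1: For an intrinsic semiconductor, the Fermi level sits at midgap.
Step 2: Ef = Eg / 2 = 0.883 / 2 = 0.4415 eV

0.4415


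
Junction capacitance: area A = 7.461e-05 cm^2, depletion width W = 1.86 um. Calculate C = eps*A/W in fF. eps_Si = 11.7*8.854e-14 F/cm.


Step 1: eps_Si = 11.7 * 8.854e-14 = 1.035918e-12 F/cm
Step 2: W in cm = 1.86 * 1e-4 = 1.86e-04 cm
Step 3: C = 1.035918e-12 * 7.461e-05 / 1.86e-04 = 4.155368e-13 F
Step 4: C = 415.54 fF

415.54


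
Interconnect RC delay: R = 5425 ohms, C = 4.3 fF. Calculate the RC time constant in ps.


Step 1: tau = R * C
Step 2: tau = 5425 * 4.3 fF = 5425 * 4.3e-15 F
Step 3: tau = 2.33275e-11 s = 23.3275 ps

23.3275


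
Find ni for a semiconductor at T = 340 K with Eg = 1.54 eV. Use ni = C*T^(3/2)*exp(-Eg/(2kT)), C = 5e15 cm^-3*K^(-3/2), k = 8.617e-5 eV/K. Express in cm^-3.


Step 1: Compute kT = 8.617e-5 * 340 = 0.0292978 eV
Step 2: Exponent = -Eg/(2kT) = -1.54/(2*0.0292978) = -26.28184
Step 3: T^(3/2) = 340^1.5 = 6269.29
Step 4: ni = 5e15 * 6269.29 * exp(-26.28184) = 1.21e+08 cm^-3

1.21e+08


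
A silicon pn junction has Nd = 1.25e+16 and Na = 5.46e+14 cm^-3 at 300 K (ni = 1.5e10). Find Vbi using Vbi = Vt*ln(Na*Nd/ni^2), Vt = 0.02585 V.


Step 1: Compute Na*Nd/ni^2 = 5.46e+14 * 1.25e+16 / (1.5e10)^2 = 3.0333e+10
Step 2: ln(3.0333e+10) = 24.1355
Step 3: Vbi = 0.02585 * 24.1355 = 0.624 V

0.624


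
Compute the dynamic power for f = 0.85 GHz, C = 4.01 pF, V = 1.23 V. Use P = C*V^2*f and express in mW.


Step 1: V^2 = 1.23^2 = 1.5129 V^2
Step 2: P = C*V^2*f = 4.01e-12 F * 1.5129 * 0.85e9 Hz
Step 3: P = 5.15671965e-03 W
Step 4: P = 5.157 mW

5.157


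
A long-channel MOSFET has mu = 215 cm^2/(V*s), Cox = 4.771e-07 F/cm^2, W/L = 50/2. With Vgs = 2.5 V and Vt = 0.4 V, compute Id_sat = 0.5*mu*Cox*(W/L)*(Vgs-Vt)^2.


Step 1: Overdrive voltage Vov = Vgs - Vt = 2.5 - 0.4 = 2.1 V
Step 2: W/L = 50/2 = 25
Step 3: Id = 0.5 * 215 * 4.771e-07 * 25 * 2.1^2
Step 4: Id = 5.65e-03 A

5.65e-03


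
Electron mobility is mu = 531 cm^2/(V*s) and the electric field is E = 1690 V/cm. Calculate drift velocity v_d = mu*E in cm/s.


Step 1: v_d = mu * E
Step 2: v_d = 531 * 1690 = 897390
Step 3: v_d = 8.97e+05 cm/s

8.97e+05


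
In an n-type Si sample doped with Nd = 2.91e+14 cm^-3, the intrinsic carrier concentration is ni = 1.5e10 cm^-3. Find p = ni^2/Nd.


Step 1: Since Nd >> ni, n ≈ Nd = 2.91e+14 cm^-3
Step 2: p = ni^2 / n = (1.5e10)^2 / 2.91e+14
Step 3: p = 2.25e20 / 2.91e+14 = 7.73e+05 cm^-3

7.73e+05


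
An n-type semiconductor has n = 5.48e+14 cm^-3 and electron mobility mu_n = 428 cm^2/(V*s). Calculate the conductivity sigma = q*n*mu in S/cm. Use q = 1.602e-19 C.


Step 1: sigma = q * n * mu
Step 2: sigma = 1.602e-19 * 5.48e+14 * 428
Step 3: sigma = 3.757e-02 S/cm

3.757e-02


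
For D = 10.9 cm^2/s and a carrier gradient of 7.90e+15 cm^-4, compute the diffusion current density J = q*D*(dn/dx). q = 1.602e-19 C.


Step 1: J = q * D * (dn/dx)
Step 2: J = 1.602e-19 * 10.9 * 7.90e+15
Step 3: J = 1.38e-02 A/cm^2

1.38e-02


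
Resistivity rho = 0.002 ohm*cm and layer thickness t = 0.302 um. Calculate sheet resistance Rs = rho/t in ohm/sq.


Step 1: Convert thickness to cm: t = 0.302 um = 3.0200e-05 cm
Step 2: Rs = rho / t = 0.002 / 3.0200e-05
Step 3: Rs = 66.2 ohm/sq

66.2


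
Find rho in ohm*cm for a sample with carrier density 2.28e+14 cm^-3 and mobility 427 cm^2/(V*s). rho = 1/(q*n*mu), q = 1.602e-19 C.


Step 1: sigma = q * n * mu = 1.602e-19 * 2.28e+14 * 427 = 1.55964e-02 S/cm
Step 2: rho = 1 / sigma = 1 / 1.55964e-02 = 64.12 ohm*cm

64.12


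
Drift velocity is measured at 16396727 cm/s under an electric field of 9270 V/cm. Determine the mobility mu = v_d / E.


Step 1: mu = v_d / E
Step 2: mu = 16396727 / 9270
Step 3: mu = 1768.79 cm^2/(V*s)

1768.79


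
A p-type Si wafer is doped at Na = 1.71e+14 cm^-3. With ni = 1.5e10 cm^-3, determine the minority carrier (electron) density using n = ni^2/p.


Step 1: Majority hole concentration p ≈ Na = 1.71e+14 cm^-3
Step 2: n = ni^2 / Na = (1.5e10)^2 / 1.71e+14
Step 3: n = 1.32e+06 cm^-3

1.32e+06


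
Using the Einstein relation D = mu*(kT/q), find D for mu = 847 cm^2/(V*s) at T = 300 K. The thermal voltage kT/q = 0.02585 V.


Step 1: D = mu * (kT/q)
Step 2: D = 847 * 0.02585
Step 3: D = 21.89 cm^2/s

21.89


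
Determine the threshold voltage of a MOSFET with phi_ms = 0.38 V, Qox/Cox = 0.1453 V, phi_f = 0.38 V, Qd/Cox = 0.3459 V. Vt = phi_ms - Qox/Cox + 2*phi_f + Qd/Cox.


Step 1: Vt = phi_ms - Qox/Cox + 2*phi_f + Qd/Cox
Step 2: Vt = 0.38 - 0.1453 + 2*0.38 + 0.3459
Step 3: Vt = 0.38 - 0.1453 + 0.76 + 0.3459
Step 4: Vt = 1.3406 V

1.3406


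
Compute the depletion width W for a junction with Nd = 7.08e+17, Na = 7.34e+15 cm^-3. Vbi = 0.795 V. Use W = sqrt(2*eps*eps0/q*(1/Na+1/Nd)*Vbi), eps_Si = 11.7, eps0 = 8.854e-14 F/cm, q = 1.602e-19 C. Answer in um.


Step 1: 1/Na + 1/Nd = 1/7.34e+15 + 1/7.08e+17 = 1.37652e-16
Step 2: 2*eps*eps0/q = 2*11.7*8.854e-14/1.602e-19 = 1.293281e+07
Step 3: W^2 = 1.293281e+07 * 1.37652e-16 * 0.795 = 1.41528e-09
Step 4: W = sqrt(1.41528e-09) = 3.762e-05 cm = 0.3762 um

0.3762


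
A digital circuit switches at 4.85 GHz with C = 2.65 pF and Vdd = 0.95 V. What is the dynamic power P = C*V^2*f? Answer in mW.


Step 1: V^2 = 0.95^2 = 0.9025 V^2
Step 2: P = C*V^2*f = 2.65e-12 F * 0.9025 * 4.85e9 Hz
Step 3: P = 1.159938125e-02 W
Step 4: P = 11.599 mW

11.599


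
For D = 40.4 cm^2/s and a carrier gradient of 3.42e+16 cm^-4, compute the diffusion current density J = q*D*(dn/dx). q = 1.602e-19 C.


Step 1: J = q * D * (dn/dx)
Step 2: J = 1.602e-19 * 40.4 * 3.42e+16
Step 3: J = 2.21e-01 A/cm^2

2.21e-01


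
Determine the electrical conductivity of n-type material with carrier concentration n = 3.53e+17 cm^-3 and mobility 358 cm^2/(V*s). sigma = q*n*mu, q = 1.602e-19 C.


Step 1: sigma = q * n * mu
Step 2: sigma = 1.602e-19 * 3.53e+17 * 358
Step 3: sigma = 2.025e+01 S/cm

2.025e+01


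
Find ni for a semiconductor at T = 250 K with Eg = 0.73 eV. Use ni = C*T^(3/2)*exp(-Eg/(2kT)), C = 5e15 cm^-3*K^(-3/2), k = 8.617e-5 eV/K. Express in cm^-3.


Step 1: Compute kT = 8.617e-5 * 250 = 0.0215425 eV
Step 2: Exponent = -Eg/(2kT) = -0.73/(2*0.0215425) = -16.94325
Step 3: T^(3/2) = 250^1.5 = 3952.85
Step 4: ni = 5e15 * 3952.85 * exp(-16.94325) = 8.66e+11 cm^-3

8.66e+11


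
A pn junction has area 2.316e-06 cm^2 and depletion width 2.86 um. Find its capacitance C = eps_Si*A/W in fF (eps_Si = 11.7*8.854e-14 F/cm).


Step 1: eps_Si = 11.7 * 8.854e-14 = 1.035918e-12 F/cm
Step 2: W in cm = 2.86 * 1e-4 = 2.86e-04 cm
Step 3: C = 1.035918e-12 * 2.316e-06 / 2.86e-04 = 8.388763e-15 F
Step 4: C = 8.39 fF

8.39


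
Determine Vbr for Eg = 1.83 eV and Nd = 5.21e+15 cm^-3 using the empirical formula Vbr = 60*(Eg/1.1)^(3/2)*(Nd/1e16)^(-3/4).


Step 1: Eg/1.1 = 1.83/1.1 = 1.663636
Step 2: (Eg/1.1)^1.5 = 1.663636^1.5 = 2.145791
Step 3: (Nd/1e16)^(-0.75) = (0.521)^(-0.75) = 1.630691
Step 4: Vbr = 60 * 2.145791 * 1.630691 = 209.9 V

209.9


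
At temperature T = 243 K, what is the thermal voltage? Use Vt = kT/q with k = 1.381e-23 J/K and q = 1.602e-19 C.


Step 1: kT = 1.381e-23 * 243 = 3.35583e-21 J
Step 2: Vt = kT/q = 3.35583e-21 / 1.602e-19
Step 3: Vt = 0.02095 V

0.02095


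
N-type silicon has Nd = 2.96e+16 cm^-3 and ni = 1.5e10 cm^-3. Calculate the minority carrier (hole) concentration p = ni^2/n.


Step 1: Since Nd >> ni, n ≈ Nd = 2.96e+16 cm^-3
Step 2: p = ni^2 / n = (1.5e10)^2 / 2.96e+16
Step 3: p = 2.25e20 / 2.96e+16 = 7.60e+03 cm^-3

7.60e+03


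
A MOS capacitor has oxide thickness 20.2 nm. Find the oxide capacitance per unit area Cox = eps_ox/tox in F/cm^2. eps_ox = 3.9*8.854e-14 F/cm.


Step 1: eps_ox = 3.9 * 8.854e-14 = 3.45306e-13 F/cm
Step 2: tox in cm = 20.2 nm * 1e-7 = 2.0200e-06 cm
Step 3: Cox = 3.45306e-13 / 2.0200e-06 = 1.71e-07 F/cm^2

1.71e-07


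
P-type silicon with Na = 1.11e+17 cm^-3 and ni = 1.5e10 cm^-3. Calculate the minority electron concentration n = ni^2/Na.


Step 1: Majority hole concentration p ≈ Na = 1.11e+17 cm^-3
Step 2: n = ni^2 / Na = (1.5e10)^2 / 1.11e+17
Step 3: n = 2.03e+03 cm^-3

2.03e+03


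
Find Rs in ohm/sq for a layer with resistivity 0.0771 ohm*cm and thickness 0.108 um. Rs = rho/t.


Step 1: Convert thickness to cm: t = 0.108 um = 1.0800e-05 cm
Step 2: Rs = rho / t = 0.0771 / 1.0800e-05
Step 3: Rs = 7138.9 ohm/sq

7138.9


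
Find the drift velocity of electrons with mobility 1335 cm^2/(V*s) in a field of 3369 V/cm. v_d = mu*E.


Step 1: v_d = mu * E
Step 2: v_d = 1335 * 3369 = 4497615
Step 3: v_d = 4.50e+06 cm/s

4.50e+06


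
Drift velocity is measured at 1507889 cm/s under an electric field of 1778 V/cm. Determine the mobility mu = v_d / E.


Step 1: mu = v_d / E
Step 2: mu = 1507889 / 1778
Step 3: mu = 848.08 cm^2/(V*s)

848.08


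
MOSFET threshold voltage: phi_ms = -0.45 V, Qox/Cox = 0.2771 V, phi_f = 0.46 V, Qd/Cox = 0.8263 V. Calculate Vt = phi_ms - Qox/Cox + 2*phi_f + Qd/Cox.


Step 1: Vt = phi_ms - Qox/Cox + 2*phi_f + Qd/Cox
Step 2: Vt = -0.45 - 0.2771 + 2*0.46 + 0.8263
Step 3: Vt = -0.45 - 0.2771 + 0.92 + 0.8263
Step 4: Vt = 1.0192 V

1.0192


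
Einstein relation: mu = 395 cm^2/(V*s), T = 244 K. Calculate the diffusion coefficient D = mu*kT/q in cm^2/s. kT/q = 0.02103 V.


Step 1: D = mu * (kT/q)
Step 2: D = 395 * 0.02103
Step 3: D = 8.31 cm^2/s

8.31


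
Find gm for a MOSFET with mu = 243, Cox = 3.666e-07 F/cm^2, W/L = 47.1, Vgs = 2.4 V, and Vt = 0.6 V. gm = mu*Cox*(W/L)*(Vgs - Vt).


Step 1: Vov = Vgs - Vt = 2.4 - 0.6 = 1.8 V
Step 2: gm = mu * Cox * (W/L) * Vov
Step 3: gm = 243 * 3.666e-07 * 47.1 * 1.8 = 7.55e-03 S

7.55e-03


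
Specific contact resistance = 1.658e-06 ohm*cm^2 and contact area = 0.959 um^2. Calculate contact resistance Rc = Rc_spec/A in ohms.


Step 1: Convert area to cm^2: 0.959 um^2 = 9.5900e-09 cm^2
Step 2: Rc = Rc_spec / A = 1.658e-06 / 9.5900e-09
Step 3: Rc = 1.73e+02 ohms

1.73e+02


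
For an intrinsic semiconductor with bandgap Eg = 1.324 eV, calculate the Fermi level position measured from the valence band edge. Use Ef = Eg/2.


Step 1: For an intrinsic semiconductor, the Fermi level sits at midgap.
Step 2: Ef = Eg / 2 = 1.324 / 2 = 0.662 eV

0.662


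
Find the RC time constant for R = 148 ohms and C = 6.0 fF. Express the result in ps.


Step 1: tau = R * C
Step 2: tau = 148 * 6.0 fF = 148 * 6.0e-15 F
Step 3: tau = 8.88e-13 s = 0.888 ps

0.888


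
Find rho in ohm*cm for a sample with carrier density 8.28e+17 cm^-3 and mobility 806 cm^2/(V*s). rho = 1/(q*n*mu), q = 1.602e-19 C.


Step 1: sigma = q * n * mu = 1.602e-19 * 8.28e+17 * 806 = 1.06912e+02 S/cm
Step 2: rho = 1 / sigma = 1 / 1.06912e+02 = 0.009353 ohm*cm

0.009353


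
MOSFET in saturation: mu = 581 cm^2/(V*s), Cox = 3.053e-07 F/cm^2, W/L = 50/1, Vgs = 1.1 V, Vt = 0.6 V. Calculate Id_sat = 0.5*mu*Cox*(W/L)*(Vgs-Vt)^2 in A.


Step 1: Overdrive voltage Vov = Vgs - Vt = 1.1 - 0.6 = 0.5 V
Step 2: W/L = 50/1 = 50
Step 3: Id = 0.5 * 581 * 3.053e-07 * 50 * 0.5^2
Step 4: Id = 1.11e-03 A

1.11e-03


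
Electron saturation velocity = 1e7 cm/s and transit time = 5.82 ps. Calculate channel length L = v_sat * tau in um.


Step 1: tau in seconds = 5.82 ps * 1e-12 = 5.8200e-12 s
Step 2: L = v_sat * tau = 1e7 * 5.8200e-12 = 5.8200e-05 cm
Step 3: L in um = 5.8200e-05 * 1e4 = 0.582 um

0.582


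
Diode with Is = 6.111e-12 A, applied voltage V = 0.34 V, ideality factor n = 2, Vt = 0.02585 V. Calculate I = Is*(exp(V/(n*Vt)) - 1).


Step 1: V/(n*Vt) = 0.34/(2*0.02585) = 6.5764
Step 2: exp(6.5764) = 7.1795e+02
Step 3: I = 6.111e-12 * (7.1795e+02 - 1) = 4.38e-09 A

4.38e-09


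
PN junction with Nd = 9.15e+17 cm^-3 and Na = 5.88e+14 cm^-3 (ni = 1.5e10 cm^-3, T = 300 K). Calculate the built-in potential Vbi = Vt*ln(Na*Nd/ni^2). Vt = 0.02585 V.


Step 1: Compute Na*Nd/ni^2 = 5.88e+14 * 9.15e+17 / (1.5e10)^2 = 2.3912e+12
Step 2: ln(2.3912e+12) = 28.5028
Step 3: Vbi = 0.02585 * 28.5028 = 0.737 V

0.737


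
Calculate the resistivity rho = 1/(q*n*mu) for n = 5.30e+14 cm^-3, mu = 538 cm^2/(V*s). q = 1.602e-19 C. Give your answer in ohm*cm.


Step 1: sigma = q * n * mu = 1.602e-19 * 5.30e+14 * 538 = 4.56794e-02 S/cm
Step 2: rho = 1 / sigma = 1 / 4.56794e-02 = 21.89 ohm*cm

21.89


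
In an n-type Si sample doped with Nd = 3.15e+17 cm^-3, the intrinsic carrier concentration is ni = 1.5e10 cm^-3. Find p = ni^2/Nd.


Step 1: Since Nd >> ni, n ≈ Nd = 3.15e+17 cm^-3
Step 2: p = ni^2 / n = (1.5e10)^2 / 3.15e+17
Step 3: p = 2.25e20 / 3.15e+17 = 7.14e+02 cm^-3

7.14e+02


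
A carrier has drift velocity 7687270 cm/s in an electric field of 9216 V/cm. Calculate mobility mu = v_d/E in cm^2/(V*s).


Step 1: mu = v_d / E
Step 2: mu = 7687270 / 9216
Step 3: mu = 834.12 cm^2/(V*s)

834.12


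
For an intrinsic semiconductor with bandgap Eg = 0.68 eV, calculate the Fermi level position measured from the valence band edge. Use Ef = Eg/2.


Step 1: For an intrinsic semiconductor, the Fermi level sits at midgap.
Step 2: Ef = Eg / 2 = 0.68 / 2 = 0.34 eV

0.34


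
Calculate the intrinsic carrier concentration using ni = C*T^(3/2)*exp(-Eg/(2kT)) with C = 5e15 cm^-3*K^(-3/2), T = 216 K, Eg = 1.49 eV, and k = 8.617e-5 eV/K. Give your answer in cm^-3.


Step 1: Compute kT = 8.617e-5 * 216 = 0.01861272 eV
Step 2: Exponent = -Eg/(2kT) = -1.49/(2*0.01861272) = -40.02639
Step 3: T^(3/2) = 216^1.5 = 3174.54
Step 4: ni = 5e15 * 3174.54 * exp(-40.02639) = 6.57e+01 cm^-3

6.57e+01


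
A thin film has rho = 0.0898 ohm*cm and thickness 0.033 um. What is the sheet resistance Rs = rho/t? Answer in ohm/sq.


Step 1: Convert thickness to cm: t = 0.033 um = 3.3000e-06 cm
Step 2: Rs = rho / t = 0.0898 / 3.3000e-06
Step 3: Rs = 27212.1 ohm/sq

27212.1


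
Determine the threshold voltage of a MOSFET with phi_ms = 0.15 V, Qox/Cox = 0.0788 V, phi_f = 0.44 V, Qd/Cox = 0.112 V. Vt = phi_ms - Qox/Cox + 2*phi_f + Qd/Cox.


Step 1: Vt = phi_ms - Qox/Cox + 2*phi_f + Qd/Cox
Step 2: Vt = 0.15 - 0.0788 + 2*0.44 + 0.112
Step 3: Vt = 0.15 - 0.0788 + 0.88 + 0.112
Step 4: Vt = 1.0632 V

1.0632


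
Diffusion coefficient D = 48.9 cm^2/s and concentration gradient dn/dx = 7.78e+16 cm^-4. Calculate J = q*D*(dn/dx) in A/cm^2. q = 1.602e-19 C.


Step 1: J = q * D * (dn/dx)
Step 2: J = 1.602e-19 * 48.9 * 7.78e+16
Step 3: J = 6.09e-01 A/cm^2

6.09e-01


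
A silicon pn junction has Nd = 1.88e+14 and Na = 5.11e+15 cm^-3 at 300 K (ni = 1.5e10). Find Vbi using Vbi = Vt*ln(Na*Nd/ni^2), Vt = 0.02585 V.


Step 1: Compute Na*Nd/ni^2 = 5.11e+15 * 1.88e+14 / (1.5e10)^2 = 4.2697e+09
Step 2: ln(4.2697e+09) = 22.1748
Step 3: Vbi = 0.02585 * 22.1748 = 0.573 V

0.573


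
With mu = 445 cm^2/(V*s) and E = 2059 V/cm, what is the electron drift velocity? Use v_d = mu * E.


Step 1: v_d = mu * E
Step 2: v_d = 445 * 2059 = 916255
Step 3: v_d = 9.16e+05 cm/s

9.16e+05


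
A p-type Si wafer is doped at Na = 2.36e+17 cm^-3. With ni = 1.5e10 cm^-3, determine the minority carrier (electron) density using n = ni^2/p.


Step 1: Majority hole concentration p ≈ Na = 2.36e+17 cm^-3
Step 2: n = ni^2 / Na = (1.5e10)^2 / 2.36e+17
Step 3: n = 9.53e+02 cm^-3

9.53e+02


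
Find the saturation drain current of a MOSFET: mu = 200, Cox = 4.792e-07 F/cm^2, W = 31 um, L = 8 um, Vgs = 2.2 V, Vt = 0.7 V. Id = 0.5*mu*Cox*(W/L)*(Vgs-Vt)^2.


Step 1: Overdrive voltage Vov = Vgs - Vt = 2.2 - 0.7 = 1.5 V
Step 2: W/L = 31/8 = 3.875
Step 3: Id = 0.5 * 200 * 4.792e-07 * 3.875 * 1.5^2
Step 4: Id = 4.18e-04 A

4.18e-04


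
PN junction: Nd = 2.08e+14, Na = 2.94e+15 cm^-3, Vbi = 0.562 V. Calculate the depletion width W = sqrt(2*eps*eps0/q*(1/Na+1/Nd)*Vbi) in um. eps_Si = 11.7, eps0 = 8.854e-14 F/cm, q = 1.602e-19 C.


Step 1: 1/Na + 1/Nd = 1/2.94e+15 + 1/2.08e+14 = 5.14783e-15
Step 2: 2*eps*eps0/q = 2*11.7*8.854e-14/1.602e-19 = 1.293281e+07
Step 3: W^2 = 1.293281e+07 * 5.14783e-15 * 0.562 = 3.74157e-08
Step 4: W = sqrt(3.74157e-08) = 1.934e-04 cm = 1.934 um

1.934


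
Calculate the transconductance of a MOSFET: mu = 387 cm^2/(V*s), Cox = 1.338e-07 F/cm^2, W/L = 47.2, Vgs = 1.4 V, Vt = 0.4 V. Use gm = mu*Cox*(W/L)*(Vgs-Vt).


Step 1: Vov = Vgs - Vt = 1.4 - 0.4 = 1.0 V
Step 2: gm = mu * Cox * (W/L) * Vov
Step 3: gm = 387 * 1.338e-07 * 47.2 * 1.0 = 2.44e-03 S

2.44e-03


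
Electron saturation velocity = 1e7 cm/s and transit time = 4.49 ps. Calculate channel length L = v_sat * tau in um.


Step 1: tau in seconds = 4.49 ps * 1e-12 = 4.4900e-12 s
Step 2: L = v_sat * tau = 1e7 * 4.4900e-12 = 4.4900e-05 cm
Step 3: L in um = 4.4900e-05 * 1e4 = 0.449 um

0.449


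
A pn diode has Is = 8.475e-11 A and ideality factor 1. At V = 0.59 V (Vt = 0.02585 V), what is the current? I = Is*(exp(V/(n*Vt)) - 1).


Step 1: V/(n*Vt) = 0.59/(1*0.02585) = 22.8240
Step 2: exp(22.8240) = 8.1722e+09
Step 3: I = 8.475e-11 * (8.1722e+09 - 1) = 6.93e-01 A

6.93e-01


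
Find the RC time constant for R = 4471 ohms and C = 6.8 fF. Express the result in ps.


Step 1: tau = R * C
Step 2: tau = 4471 * 6.8 fF = 4471 * 6.8e-15 F
Step 3: tau = 3.04028e-11 s = 30.4028 ps

30.4028


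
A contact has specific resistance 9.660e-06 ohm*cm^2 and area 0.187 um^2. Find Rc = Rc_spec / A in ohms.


Step 1: Convert area to cm^2: 0.187 um^2 = 1.8700e-09 cm^2
Step 2: Rc = Rc_spec / A = 9.660e-06 / 1.8700e-09
Step 3: Rc = 5.17e+03 ohms

5.17e+03


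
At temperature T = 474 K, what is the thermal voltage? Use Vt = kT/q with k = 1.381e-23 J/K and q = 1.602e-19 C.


Step 1: kT = 1.381e-23 * 474 = 6.54594e-21 J
Step 2: Vt = kT/q = 6.54594e-21 / 1.602e-19
Step 3: Vt = 0.04086 V

0.04086


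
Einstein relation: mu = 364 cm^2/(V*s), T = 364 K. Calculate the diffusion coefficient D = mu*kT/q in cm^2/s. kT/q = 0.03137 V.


Step 1: D = mu * (kT/q)
Step 2: D = 364 * 0.03137
Step 3: D = 11.42 cm^2/s

11.42


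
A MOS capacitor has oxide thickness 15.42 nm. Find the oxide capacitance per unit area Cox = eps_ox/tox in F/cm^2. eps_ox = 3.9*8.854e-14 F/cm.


Step 1: eps_ox = 3.9 * 8.854e-14 = 3.45306e-13 F/cm
Step 2: tox in cm = 15.42 nm * 1e-7 = 1.5420e-06 cm
Step 3: Cox = 3.45306e-13 / 1.5420e-06 = 2.24e-07 F/cm^2

2.24e-07


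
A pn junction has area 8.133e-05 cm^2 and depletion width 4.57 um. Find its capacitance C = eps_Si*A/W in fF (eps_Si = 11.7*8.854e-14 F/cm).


Step 1: eps_Si = 11.7 * 8.854e-14 = 1.035918e-12 F/cm
Step 2: W in cm = 4.57 * 1e-4 = 4.57e-04 cm
Step 3: C = 1.035918e-12 * 8.133e-05 / 4.57e-04 = 1.843571e-13 F
Step 4: C = 184.36 fF

184.36


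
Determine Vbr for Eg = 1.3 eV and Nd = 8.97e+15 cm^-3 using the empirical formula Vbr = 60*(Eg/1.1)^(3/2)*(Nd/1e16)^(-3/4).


Step 1: Eg/1.1 = 1.3/1.1 = 1.181818
Step 2: (Eg/1.1)^1.5 = 1.181818^1.5 = 1.284772
Step 3: (Nd/1e16)^(-0.75) = (0.897)^(-0.75) = 1.084940
Step 4: Vbr = 60 * 1.284772 * 1.084940 = 83.6 V

83.6


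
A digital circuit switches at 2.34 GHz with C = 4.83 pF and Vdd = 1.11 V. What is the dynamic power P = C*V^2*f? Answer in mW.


Step 1: V^2 = 1.11^2 = 1.2321 V^2
Step 2: P = C*V^2*f = 4.83e-12 F * 1.2321 * 2.34e9 Hz
Step 3: P = 1.392544062e-02 W
Step 4: P = 13.925 mW

13.925


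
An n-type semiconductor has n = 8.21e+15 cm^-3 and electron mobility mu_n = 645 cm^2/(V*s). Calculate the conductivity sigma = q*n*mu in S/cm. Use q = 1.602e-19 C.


Step 1: sigma = q * n * mu
Step 2: sigma = 1.602e-19 * 8.21e+15 * 645
Step 3: sigma = 8.483e-01 S/cm

8.483e-01


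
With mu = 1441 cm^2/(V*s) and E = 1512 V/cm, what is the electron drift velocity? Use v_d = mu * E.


Step 1: v_d = mu * E
Step 2: v_d = 1441 * 1512 = 2178792
Step 3: v_d = 2.18e+06 cm/s

2.18e+06


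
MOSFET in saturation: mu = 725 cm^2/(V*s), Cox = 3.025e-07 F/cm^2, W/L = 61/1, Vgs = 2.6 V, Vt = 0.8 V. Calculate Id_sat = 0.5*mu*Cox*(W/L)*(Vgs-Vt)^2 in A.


Step 1: Overdrive voltage Vov = Vgs - Vt = 2.6 - 0.8 = 1.8 V
Step 2: W/L = 61/1 = 61
Step 3: Id = 0.5 * 725 * 3.025e-07 * 61 * 1.8^2
Step 4: Id = 2.17e-02 A

2.17e-02


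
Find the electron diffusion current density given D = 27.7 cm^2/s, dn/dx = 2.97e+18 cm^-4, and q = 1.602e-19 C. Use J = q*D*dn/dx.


Step 1: J = q * D * (dn/dx)
Step 2: J = 1.602e-19 * 27.7 * 2.97e+18
Step 3: J = 1.32e+01 A/cm^2

1.32e+01


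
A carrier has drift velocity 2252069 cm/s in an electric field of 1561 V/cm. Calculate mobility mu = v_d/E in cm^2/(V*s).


Step 1: mu = v_d / E
Step 2: mu = 2252069 / 1561
Step 3: mu = 1442.71 cm^2/(V*s)

1442.71


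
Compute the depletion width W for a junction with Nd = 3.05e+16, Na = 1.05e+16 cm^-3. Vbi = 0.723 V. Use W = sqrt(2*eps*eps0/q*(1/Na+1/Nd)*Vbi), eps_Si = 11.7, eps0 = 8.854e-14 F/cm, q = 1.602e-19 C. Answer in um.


Step 1: 1/Na + 1/Nd = 1/1.05e+16 + 1/3.05e+16 = 1.28025e-16
Step 2: 2*eps*eps0/q = 2*11.7*8.854e-14/1.602e-19 = 1.293281e+07
Step 3: W^2 = 1.293281e+07 * 1.28025e-16 * 0.723 = 1.19709e-09
Step 4: W = sqrt(1.19709e-09) = 3.460e-05 cm = 0.346 um

0.346


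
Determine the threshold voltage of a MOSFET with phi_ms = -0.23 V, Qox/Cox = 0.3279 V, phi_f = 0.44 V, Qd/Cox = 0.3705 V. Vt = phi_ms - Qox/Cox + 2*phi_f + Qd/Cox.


Step 1: Vt = phi_ms - Qox/Cox + 2*phi_f + Qd/Cox
Step 2: Vt = -0.23 - 0.3279 + 2*0.44 + 0.3705
Step 3: Vt = -0.23 - 0.3279 + 0.88 + 0.3705
Step 4: Vt = 0.6926 V

0.6926


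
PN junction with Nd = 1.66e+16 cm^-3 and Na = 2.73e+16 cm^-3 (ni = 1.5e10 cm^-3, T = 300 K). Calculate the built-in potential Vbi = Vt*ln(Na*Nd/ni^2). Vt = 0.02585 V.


Step 1: Compute Na*Nd/ni^2 = 2.73e+16 * 1.66e+16 / (1.5e10)^2 = 2.0141e+12
Step 2: ln(2.0141e+12) = 28.3312
Step 3: Vbi = 0.02585 * 28.3312 = 0.732 V

0.732


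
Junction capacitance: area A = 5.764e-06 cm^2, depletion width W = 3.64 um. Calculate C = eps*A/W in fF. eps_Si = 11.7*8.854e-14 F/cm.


Step 1: eps_Si = 11.7 * 8.854e-14 = 1.035918e-12 F/cm
Step 2: W in cm = 3.64 * 1e-4 = 3.64e-04 cm
Step 3: C = 1.035918e-12 * 5.764e-06 / 3.64e-04 = 1.640393e-14 F
Step 4: C = 16.4 fF

16.4


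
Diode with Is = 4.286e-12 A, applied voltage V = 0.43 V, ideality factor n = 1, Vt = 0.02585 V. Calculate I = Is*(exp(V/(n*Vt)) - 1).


Step 1: V/(n*Vt) = 0.43/(1*0.02585) = 16.6344
Step 2: exp(16.6344) = 1.6758e+07
Step 3: I = 4.286e-12 * (1.6758e+07 - 1) = 7.18e-05 A

7.18e-05


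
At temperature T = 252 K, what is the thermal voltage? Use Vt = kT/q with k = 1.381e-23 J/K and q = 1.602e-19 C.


Step 1: kT = 1.381e-23 * 252 = 3.48012e-21 J
Step 2: Vt = kT/q = 3.48012e-21 / 1.602e-19
Step 3: Vt = 0.02172 V

0.02172
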